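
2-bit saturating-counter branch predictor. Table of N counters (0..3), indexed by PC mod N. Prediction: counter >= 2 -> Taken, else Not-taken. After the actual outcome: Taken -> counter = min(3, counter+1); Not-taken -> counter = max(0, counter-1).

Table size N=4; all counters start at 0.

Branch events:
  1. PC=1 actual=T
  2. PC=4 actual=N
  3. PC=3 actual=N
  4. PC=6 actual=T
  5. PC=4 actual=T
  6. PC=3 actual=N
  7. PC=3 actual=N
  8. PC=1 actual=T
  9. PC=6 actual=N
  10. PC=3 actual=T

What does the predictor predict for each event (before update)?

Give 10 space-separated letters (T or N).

Answer: N N N N N N N N N N

Derivation:
Ev 1: PC=1 idx=1 pred=N actual=T -> ctr[1]=1
Ev 2: PC=4 idx=0 pred=N actual=N -> ctr[0]=0
Ev 3: PC=3 idx=3 pred=N actual=N -> ctr[3]=0
Ev 4: PC=6 idx=2 pred=N actual=T -> ctr[2]=1
Ev 5: PC=4 idx=0 pred=N actual=T -> ctr[0]=1
Ev 6: PC=3 idx=3 pred=N actual=N -> ctr[3]=0
Ev 7: PC=3 idx=3 pred=N actual=N -> ctr[3]=0
Ev 8: PC=1 idx=1 pred=N actual=T -> ctr[1]=2
Ev 9: PC=6 idx=2 pred=N actual=N -> ctr[2]=0
Ev 10: PC=3 idx=3 pred=N actual=T -> ctr[3]=1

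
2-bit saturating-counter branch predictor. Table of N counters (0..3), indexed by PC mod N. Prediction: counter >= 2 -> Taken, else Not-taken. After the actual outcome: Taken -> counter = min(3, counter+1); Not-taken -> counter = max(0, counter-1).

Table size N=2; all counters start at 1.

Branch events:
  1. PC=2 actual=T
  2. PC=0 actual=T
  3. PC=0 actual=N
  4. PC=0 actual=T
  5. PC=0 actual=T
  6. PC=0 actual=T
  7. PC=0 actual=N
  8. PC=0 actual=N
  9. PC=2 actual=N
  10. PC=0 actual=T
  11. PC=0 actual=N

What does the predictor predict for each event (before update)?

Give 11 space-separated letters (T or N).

Ev 1: PC=2 idx=0 pred=N actual=T -> ctr[0]=2
Ev 2: PC=0 idx=0 pred=T actual=T -> ctr[0]=3
Ev 3: PC=0 idx=0 pred=T actual=N -> ctr[0]=2
Ev 4: PC=0 idx=0 pred=T actual=T -> ctr[0]=3
Ev 5: PC=0 idx=0 pred=T actual=T -> ctr[0]=3
Ev 6: PC=0 idx=0 pred=T actual=T -> ctr[0]=3
Ev 7: PC=0 idx=0 pred=T actual=N -> ctr[0]=2
Ev 8: PC=0 idx=0 pred=T actual=N -> ctr[0]=1
Ev 9: PC=2 idx=0 pred=N actual=N -> ctr[0]=0
Ev 10: PC=0 idx=0 pred=N actual=T -> ctr[0]=1
Ev 11: PC=0 idx=0 pred=N actual=N -> ctr[0]=0

Answer: N T T T T T T T N N N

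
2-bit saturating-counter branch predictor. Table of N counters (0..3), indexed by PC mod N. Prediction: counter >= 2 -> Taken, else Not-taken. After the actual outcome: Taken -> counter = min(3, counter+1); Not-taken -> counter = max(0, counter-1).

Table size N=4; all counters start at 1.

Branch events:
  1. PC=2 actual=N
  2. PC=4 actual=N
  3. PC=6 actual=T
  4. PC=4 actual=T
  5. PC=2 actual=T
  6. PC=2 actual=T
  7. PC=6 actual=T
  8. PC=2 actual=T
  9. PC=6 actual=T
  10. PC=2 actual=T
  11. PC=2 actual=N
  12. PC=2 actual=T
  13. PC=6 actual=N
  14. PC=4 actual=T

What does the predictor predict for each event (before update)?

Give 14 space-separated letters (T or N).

Ev 1: PC=2 idx=2 pred=N actual=N -> ctr[2]=0
Ev 2: PC=4 idx=0 pred=N actual=N -> ctr[0]=0
Ev 3: PC=6 idx=2 pred=N actual=T -> ctr[2]=1
Ev 4: PC=4 idx=0 pred=N actual=T -> ctr[0]=1
Ev 5: PC=2 idx=2 pred=N actual=T -> ctr[2]=2
Ev 6: PC=2 idx=2 pred=T actual=T -> ctr[2]=3
Ev 7: PC=6 idx=2 pred=T actual=T -> ctr[2]=3
Ev 8: PC=2 idx=2 pred=T actual=T -> ctr[2]=3
Ev 9: PC=6 idx=2 pred=T actual=T -> ctr[2]=3
Ev 10: PC=2 idx=2 pred=T actual=T -> ctr[2]=3
Ev 11: PC=2 idx=2 pred=T actual=N -> ctr[2]=2
Ev 12: PC=2 idx=2 pred=T actual=T -> ctr[2]=3
Ev 13: PC=6 idx=2 pred=T actual=N -> ctr[2]=2
Ev 14: PC=4 idx=0 pred=N actual=T -> ctr[0]=2

Answer: N N N N N T T T T T T T T N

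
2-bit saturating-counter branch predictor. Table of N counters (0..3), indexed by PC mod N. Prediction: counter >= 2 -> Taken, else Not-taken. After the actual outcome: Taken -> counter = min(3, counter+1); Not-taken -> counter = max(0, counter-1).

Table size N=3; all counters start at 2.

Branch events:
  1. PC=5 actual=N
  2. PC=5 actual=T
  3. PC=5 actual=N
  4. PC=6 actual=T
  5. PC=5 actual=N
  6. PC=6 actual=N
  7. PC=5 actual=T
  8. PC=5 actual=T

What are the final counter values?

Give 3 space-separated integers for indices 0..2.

Answer: 2 2 2

Derivation:
Ev 1: PC=5 idx=2 pred=T actual=N -> ctr[2]=1
Ev 2: PC=5 idx=2 pred=N actual=T -> ctr[2]=2
Ev 3: PC=5 idx=2 pred=T actual=N -> ctr[2]=1
Ev 4: PC=6 idx=0 pred=T actual=T -> ctr[0]=3
Ev 5: PC=5 idx=2 pred=N actual=N -> ctr[2]=0
Ev 6: PC=6 idx=0 pred=T actual=N -> ctr[0]=2
Ev 7: PC=5 idx=2 pred=N actual=T -> ctr[2]=1
Ev 8: PC=5 idx=2 pred=N actual=T -> ctr[2]=2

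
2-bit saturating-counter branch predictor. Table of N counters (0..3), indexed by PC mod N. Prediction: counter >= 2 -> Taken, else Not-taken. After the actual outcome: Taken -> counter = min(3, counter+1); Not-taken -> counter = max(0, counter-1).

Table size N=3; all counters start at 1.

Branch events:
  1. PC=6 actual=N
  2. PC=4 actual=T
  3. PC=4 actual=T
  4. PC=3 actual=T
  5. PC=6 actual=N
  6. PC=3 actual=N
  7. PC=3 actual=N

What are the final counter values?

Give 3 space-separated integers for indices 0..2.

Ev 1: PC=6 idx=0 pred=N actual=N -> ctr[0]=0
Ev 2: PC=4 idx=1 pred=N actual=T -> ctr[1]=2
Ev 3: PC=4 idx=1 pred=T actual=T -> ctr[1]=3
Ev 4: PC=3 idx=0 pred=N actual=T -> ctr[0]=1
Ev 5: PC=6 idx=0 pred=N actual=N -> ctr[0]=0
Ev 6: PC=3 idx=0 pred=N actual=N -> ctr[0]=0
Ev 7: PC=3 idx=0 pred=N actual=N -> ctr[0]=0

Answer: 0 3 1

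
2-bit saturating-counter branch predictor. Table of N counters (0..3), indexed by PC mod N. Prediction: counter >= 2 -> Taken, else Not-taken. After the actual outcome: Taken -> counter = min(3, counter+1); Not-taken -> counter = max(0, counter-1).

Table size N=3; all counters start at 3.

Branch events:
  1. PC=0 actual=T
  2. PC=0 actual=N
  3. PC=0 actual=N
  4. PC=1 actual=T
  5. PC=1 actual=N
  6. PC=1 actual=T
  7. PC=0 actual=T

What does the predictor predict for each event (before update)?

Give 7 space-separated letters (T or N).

Ev 1: PC=0 idx=0 pred=T actual=T -> ctr[0]=3
Ev 2: PC=0 idx=0 pred=T actual=N -> ctr[0]=2
Ev 3: PC=0 idx=0 pred=T actual=N -> ctr[0]=1
Ev 4: PC=1 idx=1 pred=T actual=T -> ctr[1]=3
Ev 5: PC=1 idx=1 pred=T actual=N -> ctr[1]=2
Ev 6: PC=1 idx=1 pred=T actual=T -> ctr[1]=3
Ev 7: PC=0 idx=0 pred=N actual=T -> ctr[0]=2

Answer: T T T T T T N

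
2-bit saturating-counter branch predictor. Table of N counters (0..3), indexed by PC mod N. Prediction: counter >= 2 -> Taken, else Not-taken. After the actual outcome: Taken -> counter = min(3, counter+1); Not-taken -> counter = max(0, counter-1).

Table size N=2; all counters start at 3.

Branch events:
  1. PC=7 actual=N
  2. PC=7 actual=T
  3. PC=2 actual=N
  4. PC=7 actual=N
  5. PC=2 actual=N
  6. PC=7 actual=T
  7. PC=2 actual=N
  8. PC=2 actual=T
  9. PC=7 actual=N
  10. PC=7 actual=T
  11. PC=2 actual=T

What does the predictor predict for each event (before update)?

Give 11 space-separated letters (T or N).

Ev 1: PC=7 idx=1 pred=T actual=N -> ctr[1]=2
Ev 2: PC=7 idx=1 pred=T actual=T -> ctr[1]=3
Ev 3: PC=2 idx=0 pred=T actual=N -> ctr[0]=2
Ev 4: PC=7 idx=1 pred=T actual=N -> ctr[1]=2
Ev 5: PC=2 idx=0 pred=T actual=N -> ctr[0]=1
Ev 6: PC=7 idx=1 pred=T actual=T -> ctr[1]=3
Ev 7: PC=2 idx=0 pred=N actual=N -> ctr[0]=0
Ev 8: PC=2 idx=0 pred=N actual=T -> ctr[0]=1
Ev 9: PC=7 idx=1 pred=T actual=N -> ctr[1]=2
Ev 10: PC=7 idx=1 pred=T actual=T -> ctr[1]=3
Ev 11: PC=2 idx=0 pred=N actual=T -> ctr[0]=2

Answer: T T T T T T N N T T N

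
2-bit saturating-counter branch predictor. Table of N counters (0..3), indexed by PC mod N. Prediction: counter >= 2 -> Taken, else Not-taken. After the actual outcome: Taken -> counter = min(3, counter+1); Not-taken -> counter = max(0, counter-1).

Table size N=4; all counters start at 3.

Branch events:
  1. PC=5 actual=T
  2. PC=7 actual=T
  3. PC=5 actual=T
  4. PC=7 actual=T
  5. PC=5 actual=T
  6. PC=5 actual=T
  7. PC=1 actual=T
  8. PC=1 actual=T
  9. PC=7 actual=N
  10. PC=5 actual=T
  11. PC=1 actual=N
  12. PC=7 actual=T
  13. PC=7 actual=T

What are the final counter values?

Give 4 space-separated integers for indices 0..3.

Ev 1: PC=5 idx=1 pred=T actual=T -> ctr[1]=3
Ev 2: PC=7 idx=3 pred=T actual=T -> ctr[3]=3
Ev 3: PC=5 idx=1 pred=T actual=T -> ctr[1]=3
Ev 4: PC=7 idx=3 pred=T actual=T -> ctr[3]=3
Ev 5: PC=5 idx=1 pred=T actual=T -> ctr[1]=3
Ev 6: PC=5 idx=1 pred=T actual=T -> ctr[1]=3
Ev 7: PC=1 idx=1 pred=T actual=T -> ctr[1]=3
Ev 8: PC=1 idx=1 pred=T actual=T -> ctr[1]=3
Ev 9: PC=7 idx=3 pred=T actual=N -> ctr[3]=2
Ev 10: PC=5 idx=1 pred=T actual=T -> ctr[1]=3
Ev 11: PC=1 idx=1 pred=T actual=N -> ctr[1]=2
Ev 12: PC=7 idx=3 pred=T actual=T -> ctr[3]=3
Ev 13: PC=7 idx=3 pred=T actual=T -> ctr[3]=3

Answer: 3 2 3 3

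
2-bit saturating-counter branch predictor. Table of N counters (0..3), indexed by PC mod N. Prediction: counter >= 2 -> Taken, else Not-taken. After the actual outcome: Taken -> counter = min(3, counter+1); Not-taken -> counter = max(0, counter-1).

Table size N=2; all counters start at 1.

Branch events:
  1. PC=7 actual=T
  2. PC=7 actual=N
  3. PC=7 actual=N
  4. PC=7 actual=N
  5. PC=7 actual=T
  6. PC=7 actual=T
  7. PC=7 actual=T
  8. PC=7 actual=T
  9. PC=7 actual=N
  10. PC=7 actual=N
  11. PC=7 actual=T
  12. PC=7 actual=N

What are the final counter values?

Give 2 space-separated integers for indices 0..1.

Answer: 1 1

Derivation:
Ev 1: PC=7 idx=1 pred=N actual=T -> ctr[1]=2
Ev 2: PC=7 idx=1 pred=T actual=N -> ctr[1]=1
Ev 3: PC=7 idx=1 pred=N actual=N -> ctr[1]=0
Ev 4: PC=7 idx=1 pred=N actual=N -> ctr[1]=0
Ev 5: PC=7 idx=1 pred=N actual=T -> ctr[1]=1
Ev 6: PC=7 idx=1 pred=N actual=T -> ctr[1]=2
Ev 7: PC=7 idx=1 pred=T actual=T -> ctr[1]=3
Ev 8: PC=7 idx=1 pred=T actual=T -> ctr[1]=3
Ev 9: PC=7 idx=1 pred=T actual=N -> ctr[1]=2
Ev 10: PC=7 idx=1 pred=T actual=N -> ctr[1]=1
Ev 11: PC=7 idx=1 pred=N actual=T -> ctr[1]=2
Ev 12: PC=7 idx=1 pred=T actual=N -> ctr[1]=1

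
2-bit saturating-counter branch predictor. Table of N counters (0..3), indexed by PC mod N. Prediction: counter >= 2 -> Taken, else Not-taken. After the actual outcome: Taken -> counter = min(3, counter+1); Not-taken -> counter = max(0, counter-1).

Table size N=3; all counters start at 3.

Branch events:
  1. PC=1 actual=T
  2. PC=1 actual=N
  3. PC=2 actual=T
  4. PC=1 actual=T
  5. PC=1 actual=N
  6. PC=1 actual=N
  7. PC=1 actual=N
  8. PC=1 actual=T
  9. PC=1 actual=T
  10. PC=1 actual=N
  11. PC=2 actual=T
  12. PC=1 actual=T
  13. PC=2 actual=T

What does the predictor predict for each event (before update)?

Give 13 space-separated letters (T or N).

Ev 1: PC=1 idx=1 pred=T actual=T -> ctr[1]=3
Ev 2: PC=1 idx=1 pred=T actual=N -> ctr[1]=2
Ev 3: PC=2 idx=2 pred=T actual=T -> ctr[2]=3
Ev 4: PC=1 idx=1 pred=T actual=T -> ctr[1]=3
Ev 5: PC=1 idx=1 pred=T actual=N -> ctr[1]=2
Ev 6: PC=1 idx=1 pred=T actual=N -> ctr[1]=1
Ev 7: PC=1 idx=1 pred=N actual=N -> ctr[1]=0
Ev 8: PC=1 idx=1 pred=N actual=T -> ctr[1]=1
Ev 9: PC=1 idx=1 pred=N actual=T -> ctr[1]=2
Ev 10: PC=1 idx=1 pred=T actual=N -> ctr[1]=1
Ev 11: PC=2 idx=2 pred=T actual=T -> ctr[2]=3
Ev 12: PC=1 idx=1 pred=N actual=T -> ctr[1]=2
Ev 13: PC=2 idx=2 pred=T actual=T -> ctr[2]=3

Answer: T T T T T T N N N T T N T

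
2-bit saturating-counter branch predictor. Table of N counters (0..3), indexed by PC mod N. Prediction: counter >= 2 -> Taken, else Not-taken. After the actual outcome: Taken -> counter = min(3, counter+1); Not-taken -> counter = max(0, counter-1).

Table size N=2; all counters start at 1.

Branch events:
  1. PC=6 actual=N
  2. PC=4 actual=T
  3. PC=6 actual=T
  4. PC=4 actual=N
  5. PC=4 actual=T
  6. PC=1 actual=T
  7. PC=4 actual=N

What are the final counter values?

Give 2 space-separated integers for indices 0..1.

Answer: 1 2

Derivation:
Ev 1: PC=6 idx=0 pred=N actual=N -> ctr[0]=0
Ev 2: PC=4 idx=0 pred=N actual=T -> ctr[0]=1
Ev 3: PC=6 idx=0 pred=N actual=T -> ctr[0]=2
Ev 4: PC=4 idx=0 pred=T actual=N -> ctr[0]=1
Ev 5: PC=4 idx=0 pred=N actual=T -> ctr[0]=2
Ev 6: PC=1 idx=1 pred=N actual=T -> ctr[1]=2
Ev 7: PC=4 idx=0 pred=T actual=N -> ctr[0]=1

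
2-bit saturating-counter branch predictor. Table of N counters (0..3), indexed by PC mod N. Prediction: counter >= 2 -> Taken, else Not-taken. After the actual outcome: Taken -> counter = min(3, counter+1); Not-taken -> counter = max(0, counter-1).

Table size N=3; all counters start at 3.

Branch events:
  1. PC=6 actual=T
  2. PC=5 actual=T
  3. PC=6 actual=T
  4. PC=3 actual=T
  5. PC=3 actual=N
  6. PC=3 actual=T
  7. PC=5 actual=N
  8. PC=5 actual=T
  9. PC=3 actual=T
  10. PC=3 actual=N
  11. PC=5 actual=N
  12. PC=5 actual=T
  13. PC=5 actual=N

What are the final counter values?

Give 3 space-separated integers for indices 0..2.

Answer: 2 3 2

Derivation:
Ev 1: PC=6 idx=0 pred=T actual=T -> ctr[0]=3
Ev 2: PC=5 idx=2 pred=T actual=T -> ctr[2]=3
Ev 3: PC=6 idx=0 pred=T actual=T -> ctr[0]=3
Ev 4: PC=3 idx=0 pred=T actual=T -> ctr[0]=3
Ev 5: PC=3 idx=0 pred=T actual=N -> ctr[0]=2
Ev 6: PC=3 idx=0 pred=T actual=T -> ctr[0]=3
Ev 7: PC=5 idx=2 pred=T actual=N -> ctr[2]=2
Ev 8: PC=5 idx=2 pred=T actual=T -> ctr[2]=3
Ev 9: PC=3 idx=0 pred=T actual=T -> ctr[0]=3
Ev 10: PC=3 idx=0 pred=T actual=N -> ctr[0]=2
Ev 11: PC=5 idx=2 pred=T actual=N -> ctr[2]=2
Ev 12: PC=5 idx=2 pred=T actual=T -> ctr[2]=3
Ev 13: PC=5 idx=2 pred=T actual=N -> ctr[2]=2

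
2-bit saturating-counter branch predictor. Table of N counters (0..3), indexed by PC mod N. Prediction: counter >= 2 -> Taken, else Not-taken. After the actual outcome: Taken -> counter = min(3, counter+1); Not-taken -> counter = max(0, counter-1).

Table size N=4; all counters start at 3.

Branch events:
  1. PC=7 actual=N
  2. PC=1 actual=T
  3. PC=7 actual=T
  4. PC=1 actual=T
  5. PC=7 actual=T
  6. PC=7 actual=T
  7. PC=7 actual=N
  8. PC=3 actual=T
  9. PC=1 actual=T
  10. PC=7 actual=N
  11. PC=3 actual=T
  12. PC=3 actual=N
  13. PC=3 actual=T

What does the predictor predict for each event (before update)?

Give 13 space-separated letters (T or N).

Ev 1: PC=7 idx=3 pred=T actual=N -> ctr[3]=2
Ev 2: PC=1 idx=1 pred=T actual=T -> ctr[1]=3
Ev 3: PC=7 idx=3 pred=T actual=T -> ctr[3]=3
Ev 4: PC=1 idx=1 pred=T actual=T -> ctr[1]=3
Ev 5: PC=7 idx=3 pred=T actual=T -> ctr[3]=3
Ev 6: PC=7 idx=3 pred=T actual=T -> ctr[3]=3
Ev 7: PC=7 idx=3 pred=T actual=N -> ctr[3]=2
Ev 8: PC=3 idx=3 pred=T actual=T -> ctr[3]=3
Ev 9: PC=1 idx=1 pred=T actual=T -> ctr[1]=3
Ev 10: PC=7 idx=3 pred=T actual=N -> ctr[3]=2
Ev 11: PC=3 idx=3 pred=T actual=T -> ctr[3]=3
Ev 12: PC=3 idx=3 pred=T actual=N -> ctr[3]=2
Ev 13: PC=3 idx=3 pred=T actual=T -> ctr[3]=3

Answer: T T T T T T T T T T T T T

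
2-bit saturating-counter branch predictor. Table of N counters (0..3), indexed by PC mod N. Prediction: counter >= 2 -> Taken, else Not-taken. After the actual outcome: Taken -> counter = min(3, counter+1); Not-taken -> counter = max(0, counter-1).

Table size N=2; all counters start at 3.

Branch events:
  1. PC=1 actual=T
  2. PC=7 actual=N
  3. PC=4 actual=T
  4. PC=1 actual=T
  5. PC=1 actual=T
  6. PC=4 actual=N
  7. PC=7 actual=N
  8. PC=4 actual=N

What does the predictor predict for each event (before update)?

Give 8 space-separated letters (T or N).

Answer: T T T T T T T T

Derivation:
Ev 1: PC=1 idx=1 pred=T actual=T -> ctr[1]=3
Ev 2: PC=7 idx=1 pred=T actual=N -> ctr[1]=2
Ev 3: PC=4 idx=0 pred=T actual=T -> ctr[0]=3
Ev 4: PC=1 idx=1 pred=T actual=T -> ctr[1]=3
Ev 5: PC=1 idx=1 pred=T actual=T -> ctr[1]=3
Ev 6: PC=4 idx=0 pred=T actual=N -> ctr[0]=2
Ev 7: PC=7 idx=1 pred=T actual=N -> ctr[1]=2
Ev 8: PC=4 idx=0 pred=T actual=N -> ctr[0]=1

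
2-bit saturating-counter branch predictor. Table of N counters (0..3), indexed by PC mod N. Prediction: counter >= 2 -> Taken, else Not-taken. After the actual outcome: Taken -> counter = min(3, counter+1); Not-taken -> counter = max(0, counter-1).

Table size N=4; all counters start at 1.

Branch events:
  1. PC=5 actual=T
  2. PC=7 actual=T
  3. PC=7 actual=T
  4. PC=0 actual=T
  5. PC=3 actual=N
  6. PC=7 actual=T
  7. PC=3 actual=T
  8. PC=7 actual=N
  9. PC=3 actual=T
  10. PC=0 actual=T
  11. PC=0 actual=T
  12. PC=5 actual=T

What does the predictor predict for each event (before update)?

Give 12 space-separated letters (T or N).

Answer: N N T N T T T T T T T T

Derivation:
Ev 1: PC=5 idx=1 pred=N actual=T -> ctr[1]=2
Ev 2: PC=7 idx=3 pred=N actual=T -> ctr[3]=2
Ev 3: PC=7 idx=3 pred=T actual=T -> ctr[3]=3
Ev 4: PC=0 idx=0 pred=N actual=T -> ctr[0]=2
Ev 5: PC=3 idx=3 pred=T actual=N -> ctr[3]=2
Ev 6: PC=7 idx=3 pred=T actual=T -> ctr[3]=3
Ev 7: PC=3 idx=3 pred=T actual=T -> ctr[3]=3
Ev 8: PC=7 idx=3 pred=T actual=N -> ctr[3]=2
Ev 9: PC=3 idx=3 pred=T actual=T -> ctr[3]=3
Ev 10: PC=0 idx=0 pred=T actual=T -> ctr[0]=3
Ev 11: PC=0 idx=0 pred=T actual=T -> ctr[0]=3
Ev 12: PC=5 idx=1 pred=T actual=T -> ctr[1]=3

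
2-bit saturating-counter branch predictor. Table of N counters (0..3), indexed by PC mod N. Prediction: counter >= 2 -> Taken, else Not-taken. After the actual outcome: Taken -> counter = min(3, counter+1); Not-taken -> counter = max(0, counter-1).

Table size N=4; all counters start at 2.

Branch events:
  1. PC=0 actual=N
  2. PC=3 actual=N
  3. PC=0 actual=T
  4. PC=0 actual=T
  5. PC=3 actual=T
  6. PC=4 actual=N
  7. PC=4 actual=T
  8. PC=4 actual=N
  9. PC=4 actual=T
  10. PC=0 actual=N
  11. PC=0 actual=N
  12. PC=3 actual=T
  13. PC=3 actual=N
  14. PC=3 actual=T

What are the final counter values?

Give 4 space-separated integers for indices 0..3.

Answer: 1 2 2 3

Derivation:
Ev 1: PC=0 idx=0 pred=T actual=N -> ctr[0]=1
Ev 2: PC=3 idx=3 pred=T actual=N -> ctr[3]=1
Ev 3: PC=0 idx=0 pred=N actual=T -> ctr[0]=2
Ev 4: PC=0 idx=0 pred=T actual=T -> ctr[0]=3
Ev 5: PC=3 idx=3 pred=N actual=T -> ctr[3]=2
Ev 6: PC=4 idx=0 pred=T actual=N -> ctr[0]=2
Ev 7: PC=4 idx=0 pred=T actual=T -> ctr[0]=3
Ev 8: PC=4 idx=0 pred=T actual=N -> ctr[0]=2
Ev 9: PC=4 idx=0 pred=T actual=T -> ctr[0]=3
Ev 10: PC=0 idx=0 pred=T actual=N -> ctr[0]=2
Ev 11: PC=0 idx=0 pred=T actual=N -> ctr[0]=1
Ev 12: PC=3 idx=3 pred=T actual=T -> ctr[3]=3
Ev 13: PC=3 idx=3 pred=T actual=N -> ctr[3]=2
Ev 14: PC=3 idx=3 pred=T actual=T -> ctr[3]=3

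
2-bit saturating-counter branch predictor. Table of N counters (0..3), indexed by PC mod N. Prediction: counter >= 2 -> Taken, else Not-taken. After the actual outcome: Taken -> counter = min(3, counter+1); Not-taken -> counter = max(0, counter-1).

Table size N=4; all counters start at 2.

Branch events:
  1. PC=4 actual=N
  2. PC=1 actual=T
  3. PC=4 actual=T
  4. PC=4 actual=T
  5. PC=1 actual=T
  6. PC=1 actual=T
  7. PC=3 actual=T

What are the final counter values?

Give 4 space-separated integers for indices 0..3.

Ev 1: PC=4 idx=0 pred=T actual=N -> ctr[0]=1
Ev 2: PC=1 idx=1 pred=T actual=T -> ctr[1]=3
Ev 3: PC=4 idx=0 pred=N actual=T -> ctr[0]=2
Ev 4: PC=4 idx=0 pred=T actual=T -> ctr[0]=3
Ev 5: PC=1 idx=1 pred=T actual=T -> ctr[1]=3
Ev 6: PC=1 idx=1 pred=T actual=T -> ctr[1]=3
Ev 7: PC=3 idx=3 pred=T actual=T -> ctr[3]=3

Answer: 3 3 2 3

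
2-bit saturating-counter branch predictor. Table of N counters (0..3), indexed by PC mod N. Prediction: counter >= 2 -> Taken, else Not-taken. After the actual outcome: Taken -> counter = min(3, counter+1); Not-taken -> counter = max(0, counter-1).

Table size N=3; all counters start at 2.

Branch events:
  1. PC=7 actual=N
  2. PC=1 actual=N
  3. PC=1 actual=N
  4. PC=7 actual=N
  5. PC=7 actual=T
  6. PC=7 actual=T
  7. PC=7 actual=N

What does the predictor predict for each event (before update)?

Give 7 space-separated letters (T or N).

Answer: T N N N N N T

Derivation:
Ev 1: PC=7 idx=1 pred=T actual=N -> ctr[1]=1
Ev 2: PC=1 idx=1 pred=N actual=N -> ctr[1]=0
Ev 3: PC=1 idx=1 pred=N actual=N -> ctr[1]=0
Ev 4: PC=7 idx=1 pred=N actual=N -> ctr[1]=0
Ev 5: PC=7 idx=1 pred=N actual=T -> ctr[1]=1
Ev 6: PC=7 idx=1 pred=N actual=T -> ctr[1]=2
Ev 7: PC=7 idx=1 pred=T actual=N -> ctr[1]=1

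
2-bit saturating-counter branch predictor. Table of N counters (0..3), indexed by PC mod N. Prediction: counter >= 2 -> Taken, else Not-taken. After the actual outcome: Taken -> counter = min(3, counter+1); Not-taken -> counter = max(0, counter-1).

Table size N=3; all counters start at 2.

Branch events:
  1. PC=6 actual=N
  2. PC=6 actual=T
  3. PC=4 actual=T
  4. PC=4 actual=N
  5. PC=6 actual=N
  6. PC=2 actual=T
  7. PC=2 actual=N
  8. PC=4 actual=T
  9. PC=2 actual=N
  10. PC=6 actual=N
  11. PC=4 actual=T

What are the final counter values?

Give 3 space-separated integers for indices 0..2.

Answer: 0 3 1

Derivation:
Ev 1: PC=6 idx=0 pred=T actual=N -> ctr[0]=1
Ev 2: PC=6 idx=0 pred=N actual=T -> ctr[0]=2
Ev 3: PC=4 idx=1 pred=T actual=T -> ctr[1]=3
Ev 4: PC=4 idx=1 pred=T actual=N -> ctr[1]=2
Ev 5: PC=6 idx=0 pred=T actual=N -> ctr[0]=1
Ev 6: PC=2 idx=2 pred=T actual=T -> ctr[2]=3
Ev 7: PC=2 idx=2 pred=T actual=N -> ctr[2]=2
Ev 8: PC=4 idx=1 pred=T actual=T -> ctr[1]=3
Ev 9: PC=2 idx=2 pred=T actual=N -> ctr[2]=1
Ev 10: PC=6 idx=0 pred=N actual=N -> ctr[0]=0
Ev 11: PC=4 idx=1 pred=T actual=T -> ctr[1]=3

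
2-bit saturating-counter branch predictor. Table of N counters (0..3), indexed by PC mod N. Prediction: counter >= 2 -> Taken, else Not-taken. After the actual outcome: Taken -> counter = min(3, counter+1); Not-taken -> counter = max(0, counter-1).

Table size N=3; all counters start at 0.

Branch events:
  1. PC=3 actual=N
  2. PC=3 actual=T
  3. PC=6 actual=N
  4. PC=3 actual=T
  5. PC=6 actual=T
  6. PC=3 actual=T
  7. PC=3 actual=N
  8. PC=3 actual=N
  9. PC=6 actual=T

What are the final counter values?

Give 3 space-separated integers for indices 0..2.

Ev 1: PC=3 idx=0 pred=N actual=N -> ctr[0]=0
Ev 2: PC=3 idx=0 pred=N actual=T -> ctr[0]=1
Ev 3: PC=6 idx=0 pred=N actual=N -> ctr[0]=0
Ev 4: PC=3 idx=0 pred=N actual=T -> ctr[0]=1
Ev 5: PC=6 idx=0 pred=N actual=T -> ctr[0]=2
Ev 6: PC=3 idx=0 pred=T actual=T -> ctr[0]=3
Ev 7: PC=3 idx=0 pred=T actual=N -> ctr[0]=2
Ev 8: PC=3 idx=0 pred=T actual=N -> ctr[0]=1
Ev 9: PC=6 idx=0 pred=N actual=T -> ctr[0]=2

Answer: 2 0 0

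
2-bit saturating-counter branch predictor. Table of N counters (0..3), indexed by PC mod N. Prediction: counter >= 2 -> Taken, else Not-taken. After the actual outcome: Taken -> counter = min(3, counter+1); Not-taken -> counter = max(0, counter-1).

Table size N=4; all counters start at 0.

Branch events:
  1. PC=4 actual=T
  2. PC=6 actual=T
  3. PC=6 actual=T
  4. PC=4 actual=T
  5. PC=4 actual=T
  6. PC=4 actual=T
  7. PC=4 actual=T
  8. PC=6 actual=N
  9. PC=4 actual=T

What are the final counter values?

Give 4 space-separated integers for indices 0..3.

Answer: 3 0 1 0

Derivation:
Ev 1: PC=4 idx=0 pred=N actual=T -> ctr[0]=1
Ev 2: PC=6 idx=2 pred=N actual=T -> ctr[2]=1
Ev 3: PC=6 idx=2 pred=N actual=T -> ctr[2]=2
Ev 4: PC=4 idx=0 pred=N actual=T -> ctr[0]=2
Ev 5: PC=4 idx=0 pred=T actual=T -> ctr[0]=3
Ev 6: PC=4 idx=0 pred=T actual=T -> ctr[0]=3
Ev 7: PC=4 idx=0 pred=T actual=T -> ctr[0]=3
Ev 8: PC=6 idx=2 pred=T actual=N -> ctr[2]=1
Ev 9: PC=4 idx=0 pred=T actual=T -> ctr[0]=3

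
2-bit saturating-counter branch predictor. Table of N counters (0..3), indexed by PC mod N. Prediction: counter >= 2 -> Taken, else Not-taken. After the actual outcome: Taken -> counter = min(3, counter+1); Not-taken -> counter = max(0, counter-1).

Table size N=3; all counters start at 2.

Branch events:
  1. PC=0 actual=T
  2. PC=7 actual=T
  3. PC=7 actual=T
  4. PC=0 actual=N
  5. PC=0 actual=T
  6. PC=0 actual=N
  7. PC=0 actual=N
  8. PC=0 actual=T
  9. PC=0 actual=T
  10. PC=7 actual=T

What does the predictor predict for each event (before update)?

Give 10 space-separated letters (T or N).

Answer: T T T T T T T N T T

Derivation:
Ev 1: PC=0 idx=0 pred=T actual=T -> ctr[0]=3
Ev 2: PC=7 idx=1 pred=T actual=T -> ctr[1]=3
Ev 3: PC=7 idx=1 pred=T actual=T -> ctr[1]=3
Ev 4: PC=0 idx=0 pred=T actual=N -> ctr[0]=2
Ev 5: PC=0 idx=0 pred=T actual=T -> ctr[0]=3
Ev 6: PC=0 idx=0 pred=T actual=N -> ctr[0]=2
Ev 7: PC=0 idx=0 pred=T actual=N -> ctr[0]=1
Ev 8: PC=0 idx=0 pred=N actual=T -> ctr[0]=2
Ev 9: PC=0 idx=0 pred=T actual=T -> ctr[0]=3
Ev 10: PC=7 idx=1 pred=T actual=T -> ctr[1]=3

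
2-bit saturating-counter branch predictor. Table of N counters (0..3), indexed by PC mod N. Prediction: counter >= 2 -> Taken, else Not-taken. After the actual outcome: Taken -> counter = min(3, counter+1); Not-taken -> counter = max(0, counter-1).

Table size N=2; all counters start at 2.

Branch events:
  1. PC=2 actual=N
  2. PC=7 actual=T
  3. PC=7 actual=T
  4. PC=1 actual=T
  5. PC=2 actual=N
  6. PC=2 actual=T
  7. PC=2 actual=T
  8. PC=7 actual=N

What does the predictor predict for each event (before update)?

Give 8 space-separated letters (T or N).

Ev 1: PC=2 idx=0 pred=T actual=N -> ctr[0]=1
Ev 2: PC=7 idx=1 pred=T actual=T -> ctr[1]=3
Ev 3: PC=7 idx=1 pred=T actual=T -> ctr[1]=3
Ev 4: PC=1 idx=1 pred=T actual=T -> ctr[1]=3
Ev 5: PC=2 idx=0 pred=N actual=N -> ctr[0]=0
Ev 6: PC=2 idx=0 pred=N actual=T -> ctr[0]=1
Ev 7: PC=2 idx=0 pred=N actual=T -> ctr[0]=2
Ev 8: PC=7 idx=1 pred=T actual=N -> ctr[1]=2

Answer: T T T T N N N T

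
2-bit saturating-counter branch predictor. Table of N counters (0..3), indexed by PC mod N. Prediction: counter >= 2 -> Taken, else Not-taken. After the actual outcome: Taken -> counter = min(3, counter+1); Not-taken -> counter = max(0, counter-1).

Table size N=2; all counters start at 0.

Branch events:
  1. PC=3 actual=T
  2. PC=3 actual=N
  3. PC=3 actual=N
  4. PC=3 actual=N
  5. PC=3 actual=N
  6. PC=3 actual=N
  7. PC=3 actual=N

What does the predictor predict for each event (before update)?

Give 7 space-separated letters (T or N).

Answer: N N N N N N N

Derivation:
Ev 1: PC=3 idx=1 pred=N actual=T -> ctr[1]=1
Ev 2: PC=3 idx=1 pred=N actual=N -> ctr[1]=0
Ev 3: PC=3 idx=1 pred=N actual=N -> ctr[1]=0
Ev 4: PC=3 idx=1 pred=N actual=N -> ctr[1]=0
Ev 5: PC=3 idx=1 pred=N actual=N -> ctr[1]=0
Ev 6: PC=3 idx=1 pred=N actual=N -> ctr[1]=0
Ev 7: PC=3 idx=1 pred=N actual=N -> ctr[1]=0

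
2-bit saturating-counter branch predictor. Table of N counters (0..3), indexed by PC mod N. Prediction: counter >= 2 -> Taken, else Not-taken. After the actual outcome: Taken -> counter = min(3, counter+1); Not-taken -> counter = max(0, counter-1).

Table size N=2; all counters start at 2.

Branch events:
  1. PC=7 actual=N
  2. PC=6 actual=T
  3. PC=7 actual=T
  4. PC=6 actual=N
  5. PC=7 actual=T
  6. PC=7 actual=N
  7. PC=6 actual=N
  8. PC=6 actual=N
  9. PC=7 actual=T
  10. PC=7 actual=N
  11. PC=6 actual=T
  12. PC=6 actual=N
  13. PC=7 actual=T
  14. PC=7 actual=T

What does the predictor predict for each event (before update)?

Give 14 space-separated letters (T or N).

Answer: T T N T T T T N T T N N T T

Derivation:
Ev 1: PC=7 idx=1 pred=T actual=N -> ctr[1]=1
Ev 2: PC=6 idx=0 pred=T actual=T -> ctr[0]=3
Ev 3: PC=7 idx=1 pred=N actual=T -> ctr[1]=2
Ev 4: PC=6 idx=0 pred=T actual=N -> ctr[0]=2
Ev 5: PC=7 idx=1 pred=T actual=T -> ctr[1]=3
Ev 6: PC=7 idx=1 pred=T actual=N -> ctr[1]=2
Ev 7: PC=6 idx=0 pred=T actual=N -> ctr[0]=1
Ev 8: PC=6 idx=0 pred=N actual=N -> ctr[0]=0
Ev 9: PC=7 idx=1 pred=T actual=T -> ctr[1]=3
Ev 10: PC=7 idx=1 pred=T actual=N -> ctr[1]=2
Ev 11: PC=6 idx=0 pred=N actual=T -> ctr[0]=1
Ev 12: PC=6 idx=0 pred=N actual=N -> ctr[0]=0
Ev 13: PC=7 idx=1 pred=T actual=T -> ctr[1]=3
Ev 14: PC=7 idx=1 pred=T actual=T -> ctr[1]=3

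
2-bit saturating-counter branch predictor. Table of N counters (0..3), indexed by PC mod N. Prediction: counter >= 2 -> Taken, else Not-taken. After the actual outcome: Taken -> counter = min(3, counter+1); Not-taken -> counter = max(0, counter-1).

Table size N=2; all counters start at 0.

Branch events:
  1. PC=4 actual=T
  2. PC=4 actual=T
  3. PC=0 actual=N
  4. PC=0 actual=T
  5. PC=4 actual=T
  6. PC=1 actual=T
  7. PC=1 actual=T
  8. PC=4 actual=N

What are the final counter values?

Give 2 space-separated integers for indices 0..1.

Answer: 2 2

Derivation:
Ev 1: PC=4 idx=0 pred=N actual=T -> ctr[0]=1
Ev 2: PC=4 idx=0 pred=N actual=T -> ctr[0]=2
Ev 3: PC=0 idx=0 pred=T actual=N -> ctr[0]=1
Ev 4: PC=0 idx=0 pred=N actual=T -> ctr[0]=2
Ev 5: PC=4 idx=0 pred=T actual=T -> ctr[0]=3
Ev 6: PC=1 idx=1 pred=N actual=T -> ctr[1]=1
Ev 7: PC=1 idx=1 pred=N actual=T -> ctr[1]=2
Ev 8: PC=4 idx=0 pred=T actual=N -> ctr[0]=2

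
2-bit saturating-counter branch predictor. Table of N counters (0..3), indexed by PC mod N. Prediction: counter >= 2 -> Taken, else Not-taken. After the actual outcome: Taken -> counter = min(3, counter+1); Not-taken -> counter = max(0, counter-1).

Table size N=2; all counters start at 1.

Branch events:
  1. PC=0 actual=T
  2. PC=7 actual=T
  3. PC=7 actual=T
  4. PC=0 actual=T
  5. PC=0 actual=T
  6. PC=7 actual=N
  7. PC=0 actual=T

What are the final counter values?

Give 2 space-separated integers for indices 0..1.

Ev 1: PC=0 idx=0 pred=N actual=T -> ctr[0]=2
Ev 2: PC=7 idx=1 pred=N actual=T -> ctr[1]=2
Ev 3: PC=7 idx=1 pred=T actual=T -> ctr[1]=3
Ev 4: PC=0 idx=0 pred=T actual=T -> ctr[0]=3
Ev 5: PC=0 idx=0 pred=T actual=T -> ctr[0]=3
Ev 6: PC=7 idx=1 pred=T actual=N -> ctr[1]=2
Ev 7: PC=0 idx=0 pred=T actual=T -> ctr[0]=3

Answer: 3 2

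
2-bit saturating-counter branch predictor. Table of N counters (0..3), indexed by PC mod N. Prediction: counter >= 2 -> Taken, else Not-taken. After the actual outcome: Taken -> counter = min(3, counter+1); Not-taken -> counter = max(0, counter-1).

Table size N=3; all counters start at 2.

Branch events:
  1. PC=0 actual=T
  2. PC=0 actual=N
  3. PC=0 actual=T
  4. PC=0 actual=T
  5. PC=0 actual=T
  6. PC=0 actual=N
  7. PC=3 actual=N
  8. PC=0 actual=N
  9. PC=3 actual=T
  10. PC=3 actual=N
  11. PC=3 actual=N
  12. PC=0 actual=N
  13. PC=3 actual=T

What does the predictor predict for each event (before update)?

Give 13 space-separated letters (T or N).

Answer: T T T T T T T N N N N N N

Derivation:
Ev 1: PC=0 idx=0 pred=T actual=T -> ctr[0]=3
Ev 2: PC=0 idx=0 pred=T actual=N -> ctr[0]=2
Ev 3: PC=0 idx=0 pred=T actual=T -> ctr[0]=3
Ev 4: PC=0 idx=0 pred=T actual=T -> ctr[0]=3
Ev 5: PC=0 idx=0 pred=T actual=T -> ctr[0]=3
Ev 6: PC=0 idx=0 pred=T actual=N -> ctr[0]=2
Ev 7: PC=3 idx=0 pred=T actual=N -> ctr[0]=1
Ev 8: PC=0 idx=0 pred=N actual=N -> ctr[0]=0
Ev 9: PC=3 idx=0 pred=N actual=T -> ctr[0]=1
Ev 10: PC=3 idx=0 pred=N actual=N -> ctr[0]=0
Ev 11: PC=3 idx=0 pred=N actual=N -> ctr[0]=0
Ev 12: PC=0 idx=0 pred=N actual=N -> ctr[0]=0
Ev 13: PC=3 idx=0 pred=N actual=T -> ctr[0]=1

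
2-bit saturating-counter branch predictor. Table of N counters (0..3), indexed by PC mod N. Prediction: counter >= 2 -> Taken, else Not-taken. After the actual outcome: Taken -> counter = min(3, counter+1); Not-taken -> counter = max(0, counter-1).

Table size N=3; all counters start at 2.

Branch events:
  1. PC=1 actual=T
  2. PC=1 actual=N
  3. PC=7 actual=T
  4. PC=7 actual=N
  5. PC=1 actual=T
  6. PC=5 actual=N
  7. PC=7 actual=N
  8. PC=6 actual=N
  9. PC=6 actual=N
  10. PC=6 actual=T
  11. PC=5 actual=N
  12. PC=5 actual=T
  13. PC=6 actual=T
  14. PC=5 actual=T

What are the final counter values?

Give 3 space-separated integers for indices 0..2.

Answer: 2 2 2

Derivation:
Ev 1: PC=1 idx=1 pred=T actual=T -> ctr[1]=3
Ev 2: PC=1 idx=1 pred=T actual=N -> ctr[1]=2
Ev 3: PC=7 idx=1 pred=T actual=T -> ctr[1]=3
Ev 4: PC=7 idx=1 pred=T actual=N -> ctr[1]=2
Ev 5: PC=1 idx=1 pred=T actual=T -> ctr[1]=3
Ev 6: PC=5 idx=2 pred=T actual=N -> ctr[2]=1
Ev 7: PC=7 idx=1 pred=T actual=N -> ctr[1]=2
Ev 8: PC=6 idx=0 pred=T actual=N -> ctr[0]=1
Ev 9: PC=6 idx=0 pred=N actual=N -> ctr[0]=0
Ev 10: PC=6 idx=0 pred=N actual=T -> ctr[0]=1
Ev 11: PC=5 idx=2 pred=N actual=N -> ctr[2]=0
Ev 12: PC=5 idx=2 pred=N actual=T -> ctr[2]=1
Ev 13: PC=6 idx=0 pred=N actual=T -> ctr[0]=2
Ev 14: PC=5 idx=2 pred=N actual=T -> ctr[2]=2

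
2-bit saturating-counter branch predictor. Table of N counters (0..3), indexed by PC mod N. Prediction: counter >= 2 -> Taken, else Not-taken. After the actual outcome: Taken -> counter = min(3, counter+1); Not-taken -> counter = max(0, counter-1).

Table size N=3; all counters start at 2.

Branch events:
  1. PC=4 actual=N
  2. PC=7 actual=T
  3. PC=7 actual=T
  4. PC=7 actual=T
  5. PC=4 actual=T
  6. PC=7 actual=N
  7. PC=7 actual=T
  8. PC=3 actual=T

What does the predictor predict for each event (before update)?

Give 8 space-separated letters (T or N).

Ev 1: PC=4 idx=1 pred=T actual=N -> ctr[1]=1
Ev 2: PC=7 idx=1 pred=N actual=T -> ctr[1]=2
Ev 3: PC=7 idx=1 pred=T actual=T -> ctr[1]=3
Ev 4: PC=7 idx=1 pred=T actual=T -> ctr[1]=3
Ev 5: PC=4 idx=1 pred=T actual=T -> ctr[1]=3
Ev 6: PC=7 idx=1 pred=T actual=N -> ctr[1]=2
Ev 7: PC=7 idx=1 pred=T actual=T -> ctr[1]=3
Ev 8: PC=3 idx=0 pred=T actual=T -> ctr[0]=3

Answer: T N T T T T T T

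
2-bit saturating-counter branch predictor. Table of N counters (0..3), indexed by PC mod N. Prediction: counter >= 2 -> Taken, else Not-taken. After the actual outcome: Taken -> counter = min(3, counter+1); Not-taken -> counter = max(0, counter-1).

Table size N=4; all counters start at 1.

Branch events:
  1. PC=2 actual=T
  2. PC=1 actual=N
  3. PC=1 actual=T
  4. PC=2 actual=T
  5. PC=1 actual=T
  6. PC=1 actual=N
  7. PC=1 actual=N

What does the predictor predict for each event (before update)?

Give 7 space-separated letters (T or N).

Answer: N N N T N T N

Derivation:
Ev 1: PC=2 idx=2 pred=N actual=T -> ctr[2]=2
Ev 2: PC=1 idx=1 pred=N actual=N -> ctr[1]=0
Ev 3: PC=1 idx=1 pred=N actual=T -> ctr[1]=1
Ev 4: PC=2 idx=2 pred=T actual=T -> ctr[2]=3
Ev 5: PC=1 idx=1 pred=N actual=T -> ctr[1]=2
Ev 6: PC=1 idx=1 pred=T actual=N -> ctr[1]=1
Ev 7: PC=1 idx=1 pred=N actual=N -> ctr[1]=0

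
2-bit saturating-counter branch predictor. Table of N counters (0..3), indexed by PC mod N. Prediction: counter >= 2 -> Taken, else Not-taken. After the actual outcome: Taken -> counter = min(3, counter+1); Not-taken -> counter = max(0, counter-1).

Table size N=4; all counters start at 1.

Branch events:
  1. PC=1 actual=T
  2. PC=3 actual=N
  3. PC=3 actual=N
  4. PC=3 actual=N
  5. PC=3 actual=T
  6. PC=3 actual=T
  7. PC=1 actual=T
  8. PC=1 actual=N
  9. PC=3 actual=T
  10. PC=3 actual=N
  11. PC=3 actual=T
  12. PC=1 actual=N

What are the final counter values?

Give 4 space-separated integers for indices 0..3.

Ev 1: PC=1 idx=1 pred=N actual=T -> ctr[1]=2
Ev 2: PC=3 idx=3 pred=N actual=N -> ctr[3]=0
Ev 3: PC=3 idx=3 pred=N actual=N -> ctr[3]=0
Ev 4: PC=3 idx=3 pred=N actual=N -> ctr[3]=0
Ev 5: PC=3 idx=3 pred=N actual=T -> ctr[3]=1
Ev 6: PC=3 idx=3 pred=N actual=T -> ctr[3]=2
Ev 7: PC=1 idx=1 pred=T actual=T -> ctr[1]=3
Ev 8: PC=1 idx=1 pred=T actual=N -> ctr[1]=2
Ev 9: PC=3 idx=3 pred=T actual=T -> ctr[3]=3
Ev 10: PC=3 idx=3 pred=T actual=N -> ctr[3]=2
Ev 11: PC=3 idx=3 pred=T actual=T -> ctr[3]=3
Ev 12: PC=1 idx=1 pred=T actual=N -> ctr[1]=1

Answer: 1 1 1 3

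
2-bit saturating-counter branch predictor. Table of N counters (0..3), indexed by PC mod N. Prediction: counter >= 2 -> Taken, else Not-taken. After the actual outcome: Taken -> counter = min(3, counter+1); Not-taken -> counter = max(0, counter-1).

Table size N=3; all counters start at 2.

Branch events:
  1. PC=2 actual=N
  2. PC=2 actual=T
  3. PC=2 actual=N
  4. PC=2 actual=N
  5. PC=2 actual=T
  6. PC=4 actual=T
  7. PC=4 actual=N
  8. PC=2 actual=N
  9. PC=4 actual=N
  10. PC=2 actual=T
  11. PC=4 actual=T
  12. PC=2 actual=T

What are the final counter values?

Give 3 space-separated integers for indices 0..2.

Answer: 2 2 2

Derivation:
Ev 1: PC=2 idx=2 pred=T actual=N -> ctr[2]=1
Ev 2: PC=2 idx=2 pred=N actual=T -> ctr[2]=2
Ev 3: PC=2 idx=2 pred=T actual=N -> ctr[2]=1
Ev 4: PC=2 idx=2 pred=N actual=N -> ctr[2]=0
Ev 5: PC=2 idx=2 pred=N actual=T -> ctr[2]=1
Ev 6: PC=4 idx=1 pred=T actual=T -> ctr[1]=3
Ev 7: PC=4 idx=1 pred=T actual=N -> ctr[1]=2
Ev 8: PC=2 idx=2 pred=N actual=N -> ctr[2]=0
Ev 9: PC=4 idx=1 pred=T actual=N -> ctr[1]=1
Ev 10: PC=2 idx=2 pred=N actual=T -> ctr[2]=1
Ev 11: PC=4 idx=1 pred=N actual=T -> ctr[1]=2
Ev 12: PC=2 idx=2 pred=N actual=T -> ctr[2]=2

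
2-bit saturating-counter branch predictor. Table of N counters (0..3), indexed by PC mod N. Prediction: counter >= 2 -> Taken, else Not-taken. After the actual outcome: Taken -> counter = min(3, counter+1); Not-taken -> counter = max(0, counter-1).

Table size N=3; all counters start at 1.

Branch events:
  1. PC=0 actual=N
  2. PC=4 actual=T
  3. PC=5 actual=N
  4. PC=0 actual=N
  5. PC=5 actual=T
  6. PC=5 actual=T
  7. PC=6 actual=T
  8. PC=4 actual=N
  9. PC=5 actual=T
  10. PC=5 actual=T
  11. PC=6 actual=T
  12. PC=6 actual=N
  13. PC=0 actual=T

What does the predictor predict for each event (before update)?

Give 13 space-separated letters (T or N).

Ev 1: PC=0 idx=0 pred=N actual=N -> ctr[0]=0
Ev 2: PC=4 idx=1 pred=N actual=T -> ctr[1]=2
Ev 3: PC=5 idx=2 pred=N actual=N -> ctr[2]=0
Ev 4: PC=0 idx=0 pred=N actual=N -> ctr[0]=0
Ev 5: PC=5 idx=2 pred=N actual=T -> ctr[2]=1
Ev 6: PC=5 idx=2 pred=N actual=T -> ctr[2]=2
Ev 7: PC=6 idx=0 pred=N actual=T -> ctr[0]=1
Ev 8: PC=4 idx=1 pred=T actual=N -> ctr[1]=1
Ev 9: PC=5 idx=2 pred=T actual=T -> ctr[2]=3
Ev 10: PC=5 idx=2 pred=T actual=T -> ctr[2]=3
Ev 11: PC=6 idx=0 pred=N actual=T -> ctr[0]=2
Ev 12: PC=6 idx=0 pred=T actual=N -> ctr[0]=1
Ev 13: PC=0 idx=0 pred=N actual=T -> ctr[0]=2

Answer: N N N N N N N T T T N T N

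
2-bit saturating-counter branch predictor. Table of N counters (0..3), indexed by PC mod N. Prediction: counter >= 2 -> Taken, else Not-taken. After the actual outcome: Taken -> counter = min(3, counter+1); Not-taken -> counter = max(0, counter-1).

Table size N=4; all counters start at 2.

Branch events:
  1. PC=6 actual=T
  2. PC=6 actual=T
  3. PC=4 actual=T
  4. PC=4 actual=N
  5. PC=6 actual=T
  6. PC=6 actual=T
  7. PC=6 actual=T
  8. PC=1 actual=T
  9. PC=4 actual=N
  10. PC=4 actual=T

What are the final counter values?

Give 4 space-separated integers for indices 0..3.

Ev 1: PC=6 idx=2 pred=T actual=T -> ctr[2]=3
Ev 2: PC=6 idx=2 pred=T actual=T -> ctr[2]=3
Ev 3: PC=4 idx=0 pred=T actual=T -> ctr[0]=3
Ev 4: PC=4 idx=0 pred=T actual=N -> ctr[0]=2
Ev 5: PC=6 idx=2 pred=T actual=T -> ctr[2]=3
Ev 6: PC=6 idx=2 pred=T actual=T -> ctr[2]=3
Ev 7: PC=6 idx=2 pred=T actual=T -> ctr[2]=3
Ev 8: PC=1 idx=1 pred=T actual=T -> ctr[1]=3
Ev 9: PC=4 idx=0 pred=T actual=N -> ctr[0]=1
Ev 10: PC=4 idx=0 pred=N actual=T -> ctr[0]=2

Answer: 2 3 3 2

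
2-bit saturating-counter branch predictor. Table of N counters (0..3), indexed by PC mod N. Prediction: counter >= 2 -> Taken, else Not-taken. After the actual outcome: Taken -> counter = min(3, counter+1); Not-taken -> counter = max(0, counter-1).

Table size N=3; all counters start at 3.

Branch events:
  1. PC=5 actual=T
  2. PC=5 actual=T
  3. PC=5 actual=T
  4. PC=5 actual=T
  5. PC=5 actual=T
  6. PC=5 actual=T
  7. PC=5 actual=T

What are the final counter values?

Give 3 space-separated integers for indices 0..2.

Answer: 3 3 3

Derivation:
Ev 1: PC=5 idx=2 pred=T actual=T -> ctr[2]=3
Ev 2: PC=5 idx=2 pred=T actual=T -> ctr[2]=3
Ev 3: PC=5 idx=2 pred=T actual=T -> ctr[2]=3
Ev 4: PC=5 idx=2 pred=T actual=T -> ctr[2]=3
Ev 5: PC=5 idx=2 pred=T actual=T -> ctr[2]=3
Ev 6: PC=5 idx=2 pred=T actual=T -> ctr[2]=3
Ev 7: PC=5 idx=2 pred=T actual=T -> ctr[2]=3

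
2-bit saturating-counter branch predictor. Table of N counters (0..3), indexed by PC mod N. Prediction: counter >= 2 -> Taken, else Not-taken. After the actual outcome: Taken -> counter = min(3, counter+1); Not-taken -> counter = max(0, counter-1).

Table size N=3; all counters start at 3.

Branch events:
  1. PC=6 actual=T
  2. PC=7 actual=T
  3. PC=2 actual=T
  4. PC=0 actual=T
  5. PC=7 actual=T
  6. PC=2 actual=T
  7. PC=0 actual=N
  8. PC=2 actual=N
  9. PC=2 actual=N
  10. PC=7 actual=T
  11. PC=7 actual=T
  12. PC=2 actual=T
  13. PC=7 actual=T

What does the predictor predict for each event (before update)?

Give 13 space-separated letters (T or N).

Answer: T T T T T T T T T T T N T

Derivation:
Ev 1: PC=6 idx=0 pred=T actual=T -> ctr[0]=3
Ev 2: PC=7 idx=1 pred=T actual=T -> ctr[1]=3
Ev 3: PC=2 idx=2 pred=T actual=T -> ctr[2]=3
Ev 4: PC=0 idx=0 pred=T actual=T -> ctr[0]=3
Ev 5: PC=7 idx=1 pred=T actual=T -> ctr[1]=3
Ev 6: PC=2 idx=2 pred=T actual=T -> ctr[2]=3
Ev 7: PC=0 idx=0 pred=T actual=N -> ctr[0]=2
Ev 8: PC=2 idx=2 pred=T actual=N -> ctr[2]=2
Ev 9: PC=2 idx=2 pred=T actual=N -> ctr[2]=1
Ev 10: PC=7 idx=1 pred=T actual=T -> ctr[1]=3
Ev 11: PC=7 idx=1 pred=T actual=T -> ctr[1]=3
Ev 12: PC=2 idx=2 pred=N actual=T -> ctr[2]=2
Ev 13: PC=7 idx=1 pred=T actual=T -> ctr[1]=3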